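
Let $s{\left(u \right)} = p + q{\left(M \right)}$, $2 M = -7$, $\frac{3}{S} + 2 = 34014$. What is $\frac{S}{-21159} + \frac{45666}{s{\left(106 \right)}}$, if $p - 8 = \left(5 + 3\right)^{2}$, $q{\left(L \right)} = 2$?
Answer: $\frac{5477331559751}{8875805532} \approx 617.11$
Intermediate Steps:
$S = \frac{3}{34012}$ ($S = \frac{3}{-2 + 34014} = \frac{3}{34012} \approx 8.8204 \cdot 10^{-5}$)
$M = - \frac{7}{2}$ ($M = \frac{1}{2} \left(-7\right) = - \frac{7}{2} \approx -3.5$)
$p = 72$ ($p = 8 + \left(5 + 3\right)^{2} = 8 + 8^{2} = 8 + 64 = 72$)
$s{\left(u \right)} = 74$ ($s{\left(u \right)} = 72 + 2 = 74$)
$\frac{S}{-21159} + \frac{45666}{s{\left(106 \right)}} = \frac{3}{34012 \left(-21159\right)} + \frac{45666}{74} = \frac{3}{34012} \left(- \frac{1}{21159}\right) + 45666 \cdot \frac{1}{74} = - \frac{1}{239886636} + \frac{22833}{37} = \frac{5477331559751}{8875805532}$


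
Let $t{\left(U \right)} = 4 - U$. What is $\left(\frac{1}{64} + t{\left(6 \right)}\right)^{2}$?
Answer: $\frac{16129}{4096} \approx 3.9377$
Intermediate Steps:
$\left(\frac{1}{64} + t{\left(6 \right)}\right)^{2} = \left(\frac{1}{64} + \left(4 - 6\right)\right)^{2} = \left(\frac{1}{64} - 2\right)^{2} = \left(- \frac{127}{64}\right)^{2} = \frac{16129}{4096}$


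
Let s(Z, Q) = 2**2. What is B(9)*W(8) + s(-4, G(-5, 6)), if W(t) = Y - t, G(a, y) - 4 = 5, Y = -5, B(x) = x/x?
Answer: -9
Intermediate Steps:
B(x) = 1
G(a, y) = 9 (G(a, y) = 4 + 5 = 9)
s(Z, Q) = 4
W(t) = -5 - t
B(9)*W(8) + s(-4, G(-5, 6)) = 1*(-5 - 1*8) + 4 = 1*(-5 - 8) + 4 = 1*(-13) + 4 = -13 + 4 = -9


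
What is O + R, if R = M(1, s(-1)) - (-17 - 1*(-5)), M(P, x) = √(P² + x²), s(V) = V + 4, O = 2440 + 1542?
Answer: 3994 + √10 ≈ 3997.2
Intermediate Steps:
O = 3982
s(V) = 4 + V
R = 12 + √10 (R = √(1² + (4 - 1)²) - (-17 - 1*(-5)) = √(1 + 3²) - (-17 + 5) = √(1 + 9) - 1*(-12) = √10 + 12 = 12 + √10 ≈ 15.162)
O + R = 3982 + (12 + √10) = 3994 + √10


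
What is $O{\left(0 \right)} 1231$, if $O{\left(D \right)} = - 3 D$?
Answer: $0$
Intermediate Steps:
$O{\left(0 \right)} 1231 = \left(-3\right) 0 \cdot 1231 = 0 \cdot 1231 = 0$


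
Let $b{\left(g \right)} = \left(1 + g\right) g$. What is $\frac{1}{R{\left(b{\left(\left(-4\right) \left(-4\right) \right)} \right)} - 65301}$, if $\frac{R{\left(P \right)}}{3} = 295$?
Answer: $- \frac{1}{64416} \approx -1.5524 \cdot 10^{-5}$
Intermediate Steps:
$b{\left(g \right)} = g \left(1 + g\right)$
$R{\left(P \right)} = 885$ ($R{\left(P \right)} = 3 \cdot 295 = 885$)
$\frac{1}{R{\left(b{\left(\left(-4\right) \left(-4\right) \right)} \right)} - 65301} = \frac{1}{885 - 65301} = \frac{1}{-64416} = - \frac{1}{64416}$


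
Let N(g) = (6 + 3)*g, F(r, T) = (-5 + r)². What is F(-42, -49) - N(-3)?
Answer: 2236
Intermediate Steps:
N(g) = 9*g
F(-42, -49) - N(-3) = (-5 - 42)² - 9*(-3) = (-47)² - 1*(-27) = 2209 + 27 = 2236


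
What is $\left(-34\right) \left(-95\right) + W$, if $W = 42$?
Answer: $3272$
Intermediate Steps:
$\left(-34\right) \left(-95\right) + W = \left(-34\right) \left(-95\right) + 42 = 3230 + 42 = 3272$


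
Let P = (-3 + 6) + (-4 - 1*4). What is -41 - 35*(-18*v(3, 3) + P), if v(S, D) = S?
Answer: 2024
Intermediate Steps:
P = -5 (P = 3 + (-4 - 4) = 3 - 8 = -5)
-41 - 35*(-18*v(3, 3) + P) = -41 - 35*(-18*3 - 5) = -41 - 35*(-6*9 - 5) = -41 - 35*(-54 - 5) = -41 - 35*(-59) = -41 + 2065 = 2024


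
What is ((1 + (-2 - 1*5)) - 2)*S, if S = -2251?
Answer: 18008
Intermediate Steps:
((1 + (-2 - 1*5)) - 2)*S = ((1 + (-2 - 1*5)) - 2)*(-2251) = ((1 + (-2 - 5)) - 2)*(-2251) = ((1 - 7) - 2)*(-2251) = (-6 - 2)*(-2251) = -8*(-2251) = 18008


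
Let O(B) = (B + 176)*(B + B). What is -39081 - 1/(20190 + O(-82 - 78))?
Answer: -588950671/15070 ≈ -39081.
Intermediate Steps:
O(B) = 2*B*(176 + B) (O(B) = (176 + B)*(2*B) = 2*B*(176 + B))
-39081 - 1/(20190 + O(-82 - 78)) = -39081 - 1/(20190 + 2*(-82 - 78)*(176 + (-82 - 78))) = -39081 - 1/(20190 + 2*(-160)*(176 - 160)) = -39081 - 1/(20190 + 2*(-160)*16) = -39081 - 1/(20190 - 5120) = -39081 - 1/15070 = -588950671/15070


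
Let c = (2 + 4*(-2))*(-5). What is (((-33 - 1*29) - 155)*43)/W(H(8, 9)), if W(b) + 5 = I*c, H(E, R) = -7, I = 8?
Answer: -9331/235 ≈ -39.706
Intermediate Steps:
c = 30 (c = (2 - 8)*(-5) = -6*(-5) = 30)
W(b) = 235 (W(b) = -5 + 8*30 = -5 + 240 = 235)
(((-33 - 1*29) - 155)*43)/W(H(8, 9)) = (((-33 - 1*29) - 155)*43)/235 = (((-33 - 29) - 155)*43)*(1/235) = ((-62 - 155)*43)*(1/235) = -217*43*(1/235) = -9331*1/235 = -9331/235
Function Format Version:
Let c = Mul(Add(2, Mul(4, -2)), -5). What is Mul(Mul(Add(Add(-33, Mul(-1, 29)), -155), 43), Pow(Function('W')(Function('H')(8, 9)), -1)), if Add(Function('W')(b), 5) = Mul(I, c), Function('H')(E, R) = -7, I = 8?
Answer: Rational(-9331, 235) ≈ -39.706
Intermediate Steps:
c = 30 (c = Mul(Add(2, -8), -5) = Mul(-6, -5) = 30)
Function('W')(b) = 235 (Function('W')(b) = Add(-5, Mul(8, 30)) = Add(-5, 240) = 235)
Mul(Mul(Add(Add(-33, Mul(-1, 29)), -155), 43), Pow(Function('W')(Function('H')(8, 9)), -1)) = Mul(Mul(Add(Add(-33, Mul(-1, 29)), -155), 43), Pow(235, -1)) = Mul(Mul(Add(Add(-33, -29), -155), 43), Rational(1, 235)) = Mul(Mul(Add(-62, -155), 43), Rational(1, 235)) = Mul(Mul(-217, 43), Rational(1, 235)) = Mul(-9331, Rational(1, 235)) = Rational(-9331, 235)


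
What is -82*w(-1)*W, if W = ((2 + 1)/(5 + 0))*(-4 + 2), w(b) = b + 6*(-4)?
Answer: -2460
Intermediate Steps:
w(b) = -24 + b (w(b) = b - 24 = -24 + b)
W = -6/5 (W = (3/5)*(-2) = -6/5 ≈ -1.2000)
-82*w(-1)*W = -82*(-24 - 1)*(-6)/5 = -(-2050)*(-6)/5 = -82*30 = -2460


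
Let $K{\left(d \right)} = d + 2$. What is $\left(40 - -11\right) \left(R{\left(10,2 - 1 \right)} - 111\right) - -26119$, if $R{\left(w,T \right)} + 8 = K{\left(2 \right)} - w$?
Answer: $19744$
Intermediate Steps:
$K{\left(d \right)} = 2 + d$
$R{\left(w,T \right)} = -4 - w$ ($R{\left(w,T \right)} = -8 - \left(-4 + w\right) = -4 - w$)
$\left(40 - -11\right) \left(R{\left(10,2 - 1 \right)} - 111\right) - -26119 = \left(40 - -11\right) \left(\left(-4 - 10\right) - 111\right) - -26119 = \left(40 + 11\right) \left(\left(-4 - 10\right) - 111\right) + 26119 = 51 \left(-14 - 111\right) + 26119 = 51 \left(-125\right) + 26119 = -6375 + 26119 = 19744$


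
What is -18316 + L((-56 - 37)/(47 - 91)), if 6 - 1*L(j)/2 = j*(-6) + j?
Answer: -402223/22 ≈ -18283.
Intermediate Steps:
L(j) = 12 + 10*j (L(j) = 12 - 2*(j*(-6) + j) = 12 - 2*(-6*j + j) = 12 - (-10)*j = 12 + 10*j)
-18316 + L((-56 - 37)/(47 - 91)) = -18316 + (12 + 10*((-56 - 37)/(47 - 91))) = -18316 + (12 + 10*(-93/(-44))) = -18316 + (12 + 10*(-93*(-1/44))) = -18316 + (12 + 10*(93/44)) = -18316 + (12 + 465/22) = -18316 + 729/22 = -402223/22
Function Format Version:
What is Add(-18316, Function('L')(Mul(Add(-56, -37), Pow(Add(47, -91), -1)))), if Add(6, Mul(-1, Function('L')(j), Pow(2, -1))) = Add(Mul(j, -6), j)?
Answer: Rational(-402223, 22) ≈ -18283.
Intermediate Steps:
Function('L')(j) = Add(12, Mul(10, j)) (Function('L')(j) = Add(12, Mul(-2, Add(Mul(j, -6), j))) = Add(12, Mul(-2, Add(Mul(-6, j), j))) = Add(12, Mul(-2, Mul(-5, j))) = Add(12, Mul(10, j)))
Add(-18316, Function('L')(Mul(Add(-56, -37), Pow(Add(47, -91), -1)))) = Add(-18316, Add(12, Mul(10, Mul(Add(-56, -37), Pow(Add(47, -91), -1))))) = Add(-18316, Add(12, Mul(10, Mul(-93, Pow(-44, -1))))) = Add(-18316, Add(12, Mul(10, Mul(-93, Rational(-1, 44))))) = Add(-18316, Add(12, Mul(10, Rational(93, 44)))) = Add(-18316, Add(12, Rational(465, 22))) = Add(-18316, Rational(729, 22)) = Rational(-402223, 22)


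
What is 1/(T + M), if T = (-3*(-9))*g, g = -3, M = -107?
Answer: -1/188 ≈ -0.0053191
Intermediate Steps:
T = -81 (T = -3*(-9)*(-3) = 27*(-3) = -81)
1/(T + M) = 1/(-81 - 107) = 1/(-188) = -1/188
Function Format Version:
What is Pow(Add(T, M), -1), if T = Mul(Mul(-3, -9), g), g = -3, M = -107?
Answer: Rational(-1, 188) ≈ -0.0053191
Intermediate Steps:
T = -81 (T = Mul(Mul(-3, -9), -3) = Mul(27, -3) = -81)
Pow(Add(T, M), -1) = Pow(Add(-81, -107), -1) = Pow(-188, -1) = Rational(-1, 188)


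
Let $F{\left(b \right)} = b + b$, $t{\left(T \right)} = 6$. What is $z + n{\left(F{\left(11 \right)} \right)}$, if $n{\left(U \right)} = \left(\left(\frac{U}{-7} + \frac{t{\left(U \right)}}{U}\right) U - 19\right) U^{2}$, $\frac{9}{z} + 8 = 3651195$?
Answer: $- \frac{1016125342037}{25558309} \approx -39757.0$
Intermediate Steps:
$z = \frac{9}{3651187}$ ($z = \frac{9}{-8 + 3651195} = \frac{9}{3651187} \approx 2.465 \cdot 10^{-6}$)
$F{\left(b \right)} = 2 b$
$n{\left(U \right)} = U^{2} \left(-19 + U \left(\frac{6}{U} - \frac{U}{7}\right)\right)$ ($n{\left(U \right)} = \left(\left(\frac{U}{-7} + \frac{6}{U}\right) U - 19\right) U^{2} = \left(\left(U \left(- \frac{1}{7}\right) + \frac{6}{U}\right) U - 19\right) U^{2} = \left(\left(- \frac{U}{7} + \frac{6}{U}\right) U - 19\right) U^{2} = \left(\left(\frac{6}{U} - \frac{U}{7}\right) U - 19\right) U^{2} = \left(U \left(\frac{6}{U} - \frac{U}{7}\right) - 19\right) U^{2} = \left(-19 + U \left(\frac{6}{U} - \frac{U}{7}\right)\right) U^{2} = U^{2} \left(-19 + U \left(\frac{6}{U} - \frac{U}{7}\right)\right)$)
$z + n{\left(F{\left(11 \right)} \right)} = \frac{9}{3651187} + \frac{\left(2 \cdot 11\right)^{2} \left(-91 - \left(2 \cdot 11\right)^{2}\right)}{7} = \frac{9}{3651187} + \frac{22^{2} \left(-91 - 22^{2}\right)}{7} = \frac{9}{3651187} + \frac{1}{7} \cdot 484 \left(-91 - 484\right) = \frac{9}{3651187} + \frac{1}{7} \cdot 484 \left(-575\right) = \frac{9}{3651187} - \frac{278300}{7} = - \frac{1016125342037}{25558309}$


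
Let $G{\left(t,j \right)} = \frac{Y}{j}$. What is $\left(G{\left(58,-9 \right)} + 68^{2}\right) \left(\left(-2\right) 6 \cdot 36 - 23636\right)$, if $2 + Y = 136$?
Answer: $- \frac{998388776}{9} \approx -1.1093 \cdot 10^{8}$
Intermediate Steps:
$Y = 134$ ($Y = -2 + 136 = 134$)
$G{\left(t,j \right)} = \frac{134}{j}$
$\left(G{\left(58,-9 \right)} + 68^{2}\right) \left(\left(-2\right) 6 \cdot 36 - 23636\right) = \left(\frac{134}{-9} + 68^{2}\right) \left(\left(-2\right) 6 \cdot 36 - 23636\right) = \left(134 \left(- \frac{1}{9}\right) + 4624\right) \left(\left(-12\right) 36 - 23636\right) = \left(- \frac{134}{9} + 4624\right) \left(-432 - 23636\right) = \frac{41482}{9} \left(-24068\right) = - \frac{998388776}{9}$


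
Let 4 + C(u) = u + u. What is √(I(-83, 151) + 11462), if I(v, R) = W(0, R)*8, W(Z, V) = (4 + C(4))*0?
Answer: √11462 ≈ 107.06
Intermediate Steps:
C(u) = -4 + 2*u (C(u) = -4 + (u + u) = -4 + 2*u)
W(Z, V) = 0 (W(Z, V) = (4 + (-4 + 2*4))*0 = (4 + (-4 + 8))*0 = (4 + 4)*0 = 8*0 = 0)
I(v, R) = 0 (I(v, R) = 0*8 = 0)
√(I(-83, 151) + 11462) = √(0 + 11462) = √11462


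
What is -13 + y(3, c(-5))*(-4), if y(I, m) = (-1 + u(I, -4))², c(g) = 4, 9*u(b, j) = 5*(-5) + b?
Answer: -4897/81 ≈ -60.457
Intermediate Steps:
u(b, j) = -25/9 + b/9 (u(b, j) = (5*(-5) + b)/9 = (-25 + b)/9 = -25/9 + b/9)
y(I, m) = (-34/9 + I/9)² (y(I, m) = (-1 + (-25/9 + I/9))² = (-34/9 + I/9)²)
-13 + y(3, c(-5))*(-4) = -13 + ((-34 + 3)²/81)*(-4) = -13 + ((1/81)*(-31)²)*(-4) = -13 + ((1/81)*961)*(-4) = -13 + (961/81)*(-4) = -13 - 3844/81 = -4897/81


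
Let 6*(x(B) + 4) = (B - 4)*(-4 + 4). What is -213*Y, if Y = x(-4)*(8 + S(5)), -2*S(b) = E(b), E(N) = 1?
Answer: 6390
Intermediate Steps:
S(b) = -1/2 (S(b) = -1/2*1 = -1/2)
x(B) = -4 (x(B) = -4 + ((B - 4)*(-4 + 4))/6 = -4 + ((-4 + B)*0)/6 = -4 + (1/6)*0 = -4 + 0 = -4)
Y = -30 (Y = -4*(8 - 1/2) = -4*15/2 = -30)
-213*Y = -213*(-30) = 6390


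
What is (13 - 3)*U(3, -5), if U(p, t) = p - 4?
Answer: -10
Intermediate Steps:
U(p, t) = -4 + p
(13 - 3)*U(3, -5) = (13 - 3)*(-4 + 3) = 10*(-1) = -10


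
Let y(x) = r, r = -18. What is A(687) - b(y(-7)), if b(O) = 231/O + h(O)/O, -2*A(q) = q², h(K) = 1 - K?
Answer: -4247471/18 ≈ -2.3597e+5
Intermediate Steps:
y(x) = -18
A(q) = -q²/2
b(O) = 231/O + (1 - O)/O
A(687) - b(y(-7)) = -½*687² - (232 - 1*(-18))/(-18) = -½*471969 - (-1)*(232 + 18)/18 = -471969/2 - (-1)*250/18 = -471969/2 - 1*(-125/9) = -471969/2 + 125/9 = -4247471/18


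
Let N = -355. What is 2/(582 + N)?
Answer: 2/227 ≈ 0.0088106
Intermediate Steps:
2/(582 + N) = 2/(582 - 355) = 2/227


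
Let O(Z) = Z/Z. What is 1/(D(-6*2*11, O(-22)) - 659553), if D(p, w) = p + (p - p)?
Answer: -1/659685 ≈ -1.5159e-6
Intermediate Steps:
O(Z) = 1
D(p, w) = p (D(p, w) = p + 0 = p)
1/(D(-6*2*11, O(-22)) - 659553) = 1/(-6*2*11 - 659553) = 1/(-12*11 - 659553) = 1/(-132 - 659553) = 1/(-659685) = -1/659685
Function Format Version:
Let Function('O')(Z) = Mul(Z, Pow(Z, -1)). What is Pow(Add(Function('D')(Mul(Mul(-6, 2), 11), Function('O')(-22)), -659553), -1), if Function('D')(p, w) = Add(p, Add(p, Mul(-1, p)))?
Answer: Rational(-1, 659685) ≈ -1.5159e-6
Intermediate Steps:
Function('O')(Z) = 1
Function('D')(p, w) = p (Function('D')(p, w) = Add(p, 0) = p)
Pow(Add(Function('D')(Mul(Mul(-6, 2), 11), Function('O')(-22)), -659553), -1) = Pow(Add(Mul(Mul(-6, 2), 11), -659553), -1) = Pow(Add(Mul(-12, 11), -659553), -1) = Pow(Add(-132, -659553), -1) = Pow(-659685, -1) = Rational(-1, 659685)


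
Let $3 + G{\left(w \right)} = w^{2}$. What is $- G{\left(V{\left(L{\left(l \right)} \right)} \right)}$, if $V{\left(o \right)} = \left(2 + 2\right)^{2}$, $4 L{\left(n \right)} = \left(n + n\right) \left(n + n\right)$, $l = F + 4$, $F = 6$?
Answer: $-253$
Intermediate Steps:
$l = 10$ ($l = 6 + 4 = 10$)
$L{\left(n \right)} = n^{2}$ ($L{\left(n \right)} = \frac{\left(n + n\right) \left(n + n\right)}{4} = \frac{2 n 2 n}{4} = \frac{4 n^{2}}{4} = n^{2}$)
$V{\left(o \right)} = 16$ ($V{\left(o \right)} = 4^{2} = 16$)
$G{\left(w \right)} = -3 + w^{2}$
$- G{\left(V{\left(L{\left(l \right)} \right)} \right)} = - (-3 + 16^{2}) = - (-3 + 256) = \left(-1\right) 253 = -253$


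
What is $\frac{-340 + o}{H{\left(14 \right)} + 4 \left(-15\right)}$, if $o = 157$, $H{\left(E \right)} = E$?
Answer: $\frac{183}{46} \approx 3.9783$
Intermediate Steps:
$\frac{-340 + o}{H{\left(14 \right)} + 4 \left(-15\right)} = \frac{-340 + 157}{14 + 4 \left(-15\right)} = - \frac{183}{14 - 60} = - \frac{183}{-46} = \left(-183\right) \left(- \frac{1}{46}\right) = \frac{183}{46}$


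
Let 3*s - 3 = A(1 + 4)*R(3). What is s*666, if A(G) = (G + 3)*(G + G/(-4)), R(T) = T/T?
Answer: 7326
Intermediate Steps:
R(T) = 1
A(G) = 3*G*(3 + G)/4 (A(G) = (3 + G)*(G + G*(-¼)) = (3 + G)*(G - G/4) = (3 + G)*(3*G/4) = 3*G*(3 + G)/4)
s = 11 (s = 1 + ((3*(1 + 4)*(3 + (1 + 4))/4)*1)/3 = 1 + (((¾)*5*(3 + 5))*1)/3 = 1 + (((¾)*5*8)*1)/3 = 1 + (30*1)/3 = 1 + (⅓)*30 = 1 + 10 = 11)
s*666 = 11*666 = 7326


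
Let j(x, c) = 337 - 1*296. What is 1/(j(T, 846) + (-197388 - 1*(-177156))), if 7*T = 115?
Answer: -1/20191 ≈ -4.9527e-5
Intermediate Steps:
T = 115/7 (T = (⅐)*115 = 115/7 ≈ 16.429)
j(x, c) = 41 (j(x, c) = 337 - 296 = 41)
1/(j(T, 846) + (-197388 - 1*(-177156))) = 1/(41 + (-197388 - 1*(-177156))) = 1/(41 + (-197388 + 177156)) = 1/(41 - 20232) = 1/(-20191) = -1/20191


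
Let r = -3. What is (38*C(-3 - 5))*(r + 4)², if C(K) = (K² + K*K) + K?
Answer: 4560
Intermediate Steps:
C(K) = K + 2*K² (C(K) = (K² + K²) + K = 2*K² + K = K + 2*K²)
(38*C(-3 - 5))*(r + 4)² = (38*((-3 - 5)*(1 + 2*(-3 - 5))))*(-3 + 4)² = (38*(-8*(1 + 2*(-8))))*1² = (38*(-8*(1 - 16)))*1 = (38*(-8*(-15)))*1 = (38*120)*1 = 4560*1 = 4560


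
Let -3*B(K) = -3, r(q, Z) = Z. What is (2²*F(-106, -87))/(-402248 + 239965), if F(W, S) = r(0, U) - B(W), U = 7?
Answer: -24/162283 ≈ -0.00014789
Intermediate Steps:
B(K) = 1 (B(K) = -⅓*(-3) = 1)
F(W, S) = 6 (F(W, S) = 7 - 1*1 = 7 - 1 = 6)
(2²*F(-106, -87))/(-402248 + 239965) = (2²*6)/(-402248 + 239965) = (4*6)/(-162283) = 24*(-1/162283) = -24/162283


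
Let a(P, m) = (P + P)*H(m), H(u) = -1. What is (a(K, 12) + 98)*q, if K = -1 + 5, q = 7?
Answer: 630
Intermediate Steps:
K = 4
a(P, m) = -2*P (a(P, m) = (P + P)*(-1) = (2*P)*(-1) = -2*P)
(a(K, 12) + 98)*q = (-2*4 + 98)*7 = (-8 + 98)*7 = 90*7 = 630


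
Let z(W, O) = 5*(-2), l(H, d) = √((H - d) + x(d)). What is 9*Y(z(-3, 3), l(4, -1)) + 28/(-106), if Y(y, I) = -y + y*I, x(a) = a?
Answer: -4784/53 ≈ -90.264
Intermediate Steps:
l(H, d) = √H (l(H, d) = √((H - d) + d) = √H)
z(W, O) = -10
Y(y, I) = -y + I*y
9*Y(z(-3, 3), l(4, -1)) + 28/(-106) = 9*(-10*(-1 + √4)) + 28/(-106) = 9*(-10*(-1 + 2)) + 28*(-1/106) = 9*(-10*1) - 14/53 = 9*(-10) - 14/53 = -90 - 14/53 = -4784/53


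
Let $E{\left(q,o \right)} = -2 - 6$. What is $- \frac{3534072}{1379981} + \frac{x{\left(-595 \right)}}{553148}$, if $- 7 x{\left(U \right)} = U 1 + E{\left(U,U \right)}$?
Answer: $- \frac{13683221882049}{5343336111316} \approx -2.5608$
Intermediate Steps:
$E{\left(q,o \right)} = -8$ ($E{\left(q,o \right)} = -2 - 6 = -8$)
$x{\left(U \right)} = \frac{8}{7} - \frac{U}{7}$ ($x{\left(U \right)} = - \frac{U 1 - 8}{7} = - \frac{U - 8}{7} = - \frac{-8 + U}{7} = \frac{8}{7} - \frac{U}{7}$)
$- \frac{3534072}{1379981} + \frac{x{\left(-595 \right)}}{553148} = - \frac{3534072}{1379981} + \frac{\frac{8}{7} - -85}{553148} = \left(-3534072\right) \frac{1}{1379981} + \left(\frac{8}{7} + 85\right) \frac{1}{553148} = - \frac{3534072}{1379981} + \frac{603}{7} \cdot \frac{1}{553148} = - \frac{3534072}{1379981} + \frac{603}{3872036} = - \frac{13683221882049}{5343336111316}$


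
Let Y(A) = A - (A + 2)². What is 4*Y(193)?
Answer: -151328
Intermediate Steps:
Y(A) = A - (2 + A)²
4*Y(193) = 4*(193 - (2 + 193)²) = 4*(193 - 1*195²) = 4*(193 - 1*38025) = 4*(193 - 38025) = 4*(-37832) = -151328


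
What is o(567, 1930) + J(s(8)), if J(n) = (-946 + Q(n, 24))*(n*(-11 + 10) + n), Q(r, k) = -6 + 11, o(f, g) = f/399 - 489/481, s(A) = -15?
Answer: 3696/9139 ≈ 0.40442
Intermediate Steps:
o(f, g) = -489/481 + f/399 (o(f, g) = f*(1/399) - 489*1/481 = f/399 - 489/481 = -489/481 + f/399)
Q(r, k) = 5
J(n) = 0 (J(n) = (-946 + 5)*(n*(-11 + 10) + n) = -941*(n*(-1) + n) = -941*(-n + n) = -941*0 = 0)
o(567, 1930) + J(s(8)) = (-489/481 + (1/399)*567) + 0 = (-489/481 + 27/19) + 0 = 3696/9139 + 0 = 3696/9139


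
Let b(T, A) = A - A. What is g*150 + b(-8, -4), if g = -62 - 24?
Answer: -12900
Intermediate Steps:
b(T, A) = 0
g = -86
g*150 + b(-8, -4) = -86*150 + 0 = -12900 + 0 = -12900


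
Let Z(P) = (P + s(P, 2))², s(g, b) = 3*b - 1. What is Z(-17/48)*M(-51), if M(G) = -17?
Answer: -845393/2304 ≈ -366.92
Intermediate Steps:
s(g, b) = -1 + 3*b
Z(P) = (5 + P)² (Z(P) = (P + (-1 + 3*2))² = (P + (-1 + 6))² = (P + 5)² = (5 + P)²)
Z(-17/48)*M(-51) = (5 - 17/48)²*(-17) = (223/48)²*(-17) = (49729/2304)*(-17) = -845393/2304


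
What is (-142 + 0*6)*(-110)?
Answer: 15620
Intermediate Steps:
(-142 + 0*6)*(-110) = (-142 + 0)*(-110) = -142*(-110) = 15620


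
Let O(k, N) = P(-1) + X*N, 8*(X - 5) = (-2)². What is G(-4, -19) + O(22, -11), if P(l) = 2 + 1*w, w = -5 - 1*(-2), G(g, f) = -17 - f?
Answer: -119/2 ≈ -59.500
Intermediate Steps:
w = -3 (w = -5 + 2 = -3)
X = 11/2 (X = 5 + (⅛)*(-2)² = 5 + (⅛)*4 = 5 + ½ = 11/2 ≈ 5.5000)
P(l) = -1 (P(l) = 2 + 1*(-3) = 2 - 3 = -1)
O(k, N) = -1 + 11*N/2
G(-4, -19) + O(22, -11) = (-17 - 1*(-19)) + (-1 + (11/2)*(-11)) = (-17 + 19) + (-1 - 121/2) = 2 - 123/2 = -119/2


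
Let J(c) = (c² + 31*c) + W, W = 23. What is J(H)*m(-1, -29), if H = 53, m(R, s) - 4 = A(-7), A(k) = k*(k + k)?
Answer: 456450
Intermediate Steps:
A(k) = 2*k² (A(k) = k*(2*k) = 2*k²)
m(R, s) = 102 (m(R, s) = 4 + 2*(-7)² = 4 + 2*49 = 4 + 98 = 102)
J(c) = 23 + c² + 31*c (J(c) = (c² + 31*c) + 23 = 23 + c² + 31*c)
J(H)*m(-1, -29) = (23 + 53² + 31*53)*102 = (23 + 2809 + 1643)*102 = 4475*102 = 456450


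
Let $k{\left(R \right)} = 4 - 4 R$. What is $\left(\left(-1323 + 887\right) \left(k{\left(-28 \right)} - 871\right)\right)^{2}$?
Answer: $108359472400$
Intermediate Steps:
$\left(\left(-1323 + 887\right) \left(k{\left(-28 \right)} - 871\right)\right)^{2} = \left(\left(-1323 + 887\right) \left(\left(4 - -112\right) - 871\right)\right)^{2} = \left(- 436 \left(\left(4 + 112\right) - 871\right)\right)^{2} = \left(- 436 \left(116 - 871\right)\right)^{2} = \left(\left(-436\right) \left(-755\right)\right)^{2} = 329180^{2} = 108359472400$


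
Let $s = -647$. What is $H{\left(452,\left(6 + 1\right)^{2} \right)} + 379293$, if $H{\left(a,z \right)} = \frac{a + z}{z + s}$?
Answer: $\frac{226816713}{598} \approx 3.7929 \cdot 10^{5}$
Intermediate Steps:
$H{\left(a,z \right)} = \frac{a + z}{-647 + z}$ ($H{\left(a,z \right)} = \frac{a + z}{z - 647} = \frac{a + z}{-647 + z}$)
$H{\left(452,\left(6 + 1\right)^{2} \right)} + 379293 = \frac{452 + \left(6 + 1\right)^{2}}{-647 + \left(6 + 1\right)^{2}} + 379293 = \frac{452 + 7^{2}}{-647 + 7^{2}} + 379293 = \frac{452 + 49}{-647 + 49} + 379293 = \frac{1}{-598} \cdot 501 + 379293 = \left(- \frac{1}{598}\right) 501 + 379293 = - \frac{501}{598} + 379293 = \frac{226816713}{598}$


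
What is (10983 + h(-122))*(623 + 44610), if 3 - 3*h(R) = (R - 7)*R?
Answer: 259546954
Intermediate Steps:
h(R) = 1 - R*(-7 + R)/3 (h(R) = 1 - (R - 7)*R/3 = 1 - (-7 + R)*R/3 = 1 - R*(-7 + R)/3)
(10983 + h(-122))*(623 + 44610) = (10983 + (1 - ⅓*(-122)² + (7/3)*(-122)))*(623 + 44610) = (10983 + (1 - ⅓*14884 - 854/3))*45233 = (10983 + (1 - 14884/3 - 854/3))*45233 = (10983 - 5245)*45233 = 5738*45233 = 259546954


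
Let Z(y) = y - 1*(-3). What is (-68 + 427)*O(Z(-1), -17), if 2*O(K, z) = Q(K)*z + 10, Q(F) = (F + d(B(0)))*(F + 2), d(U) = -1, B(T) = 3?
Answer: -10411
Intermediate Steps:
Z(y) = 3 + y (Z(y) = y + 3 = 3 + y)
Q(F) = (-1 + F)*(2 + F) (Q(F) = (F - 1)*(F + 2) = (-1 + F)*(2 + F))
O(K, z) = 5 + z*(-2 + K + K²)/2 (O(K, z) = ((-2 + K + K²)*z + 10)/2 = (z*(-2 + K + K²) + 10)/2 = (10 + z*(-2 + K + K²))/2 = 5 + z*(-2 + K + K²)/2)
(-68 + 427)*O(Z(-1), -17) = (-68 + 427)*(5 + (½)*(-17)*(-2 + (3 - 1) + (3 - 1)²)) = 359*(5 + (½)*(-17)*(-2 + 2 + 2²)) = 359*(5 + (½)*(-17)*(-2 + 2 + 4)) = 359*(5 + (½)*(-17)*4) = 359*(5 - 34) = 359*(-29) = -10411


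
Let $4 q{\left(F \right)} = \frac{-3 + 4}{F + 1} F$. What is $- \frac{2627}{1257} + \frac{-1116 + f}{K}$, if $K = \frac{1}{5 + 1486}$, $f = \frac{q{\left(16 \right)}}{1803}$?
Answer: $- \frac{21369826875307}{12842769} \approx -1.664 \cdot 10^{6}$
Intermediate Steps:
$q{\left(F \right)} = \frac{F}{4 \left(1 + F\right)}$ ($q{\left(F \right)} = \frac{\frac{-3 + 4}{F + 1} F}{4} = \frac{1 \frac{1}{1 + F} F}{4} = \frac{\frac{1}{1 + F} F}{4} = \frac{F \frac{1}{1 + F}}{4} = \frac{F}{4 \left(1 + F\right)}$)
$f = \frac{4}{30651}$ ($f = \frac{\frac{1}{4} \cdot 16 \frac{1}{1 + 16}}{1803} = \frac{1}{4} \cdot 16 \cdot \frac{1}{17} \cdot \frac{1}{1803} = \frac{4}{17} \cdot \frac{1}{1803} = \frac{4}{30651} \approx 0.0001305$)
$K = \frac{1}{1491} \approx 0.00067069$
$- \frac{2627}{1257} + \frac{-1116 + f}{K} = - \frac{2627}{1257} + \left(-1116 + \frac{4}{30651}\right) \frac{1}{\frac{1}{1491}} = \left(-2627\right) \frac{1}{1257} - \frac{17000636464}{10217} = - \frac{2627}{1257} - \frac{17000636464}{10217} = - \frac{21369826875307}{12842769}$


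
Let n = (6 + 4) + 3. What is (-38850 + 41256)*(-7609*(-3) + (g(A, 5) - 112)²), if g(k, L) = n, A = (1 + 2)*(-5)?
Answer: 78502968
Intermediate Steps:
n = 13 (n = 10 + 3 = 13)
A = -15 (A = 3*(-5) = -15)
g(k, L) = 13
(-38850 + 41256)*(-7609*(-3) + (g(A, 5) - 112)²) = (-38850 + 41256)*(-7609*(-3) + (13 - 112)²) = 2406*(22827 + (-99)²) = 2406*(22827 + 9801) = 2406*32628 = 78502968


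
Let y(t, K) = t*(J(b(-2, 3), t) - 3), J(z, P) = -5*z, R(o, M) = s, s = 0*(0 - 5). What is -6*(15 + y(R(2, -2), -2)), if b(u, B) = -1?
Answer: -90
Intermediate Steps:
s = 0 (s = 0*(-5) = 0)
R(o, M) = 0
y(t, K) = 2*t (y(t, K) = t*(-5*(-1) - 3) = t*(5 - 3) = t*2 = 2*t)
-6*(15 + y(R(2, -2), -2)) = -6*(15 + 2*0) = -6*(15 + 0) = -6*15 = -90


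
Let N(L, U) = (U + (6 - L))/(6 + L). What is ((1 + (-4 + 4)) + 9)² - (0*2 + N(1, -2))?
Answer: 697/7 ≈ 99.571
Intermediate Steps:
N(L, U) = (6 + U - L)/(6 + L)
((1 + (-4 + 4)) + 9)² - (0*2 + N(1, -2)) = ((1 + (-4 + 4)) + 9)² - (0*2 + (6 - 2 - 1*1)/(6 + 1)) = ((1 + 0) + 9)² - (0 + (6 - 2 - 1)/7) = (1 + 9)² - (0 + (⅐)*3) = 10² - (0 + 3/7) = 100 - 1*3/7 = 100 - 3/7 = 697/7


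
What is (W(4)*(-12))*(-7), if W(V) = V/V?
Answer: 84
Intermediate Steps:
W(V) = 1
(W(4)*(-12))*(-7) = (1*(-12))*(-7) = -12*(-7) = 84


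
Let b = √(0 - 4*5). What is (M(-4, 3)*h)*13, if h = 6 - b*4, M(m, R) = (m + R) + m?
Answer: -390 + 520*I*√5 ≈ -390.0 + 1162.8*I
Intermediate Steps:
M(m, R) = R + 2*m (M(m, R) = (R + m) + m = R + 2*m)
b = 2*I*√5 (b = √(0 - 20) = √(-20) = 2*I*√5 ≈ 4.4721*I)
h = 6 - 8*I*√5 (h = 6 - 2*I*√5*4 = 6 - 8*I*√5 ≈ 6.0 - 17.889*I)
(M(-4, 3)*h)*13 = ((3 + 2*(-4))*(6 - 8*I*√5))*13 = ((3 - 8)*(6 - 8*I*√5))*13 = -5*(6 - 8*I*√5)*13 = (-30 + 40*I*√5)*13 = -390 + 520*I*√5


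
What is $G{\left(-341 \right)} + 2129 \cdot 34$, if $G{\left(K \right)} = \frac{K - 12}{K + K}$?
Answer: $\frac{49367605}{682} \approx 72387.0$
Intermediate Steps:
$G{\left(K \right)} = \frac{-12 + K}{2 K}$
$G{\left(-341 \right)} + 2129 \cdot 34 = \frac{-12 - 341}{2 \left(-341\right)} + 2129 \cdot 34 = \frac{1}{2} \left(- \frac{1}{341}\right) \left(-353\right) + 72386 = \frac{353}{682} + 72386 = \frac{49367605}{682}$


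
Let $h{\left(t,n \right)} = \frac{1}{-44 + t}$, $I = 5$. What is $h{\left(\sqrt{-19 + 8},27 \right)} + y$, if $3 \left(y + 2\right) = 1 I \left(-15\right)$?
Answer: $- \frac{4783}{177} - \frac{i \sqrt{11}}{1947} \approx -27.023 - 0.0017035 i$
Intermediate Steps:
$y = -27$ ($y = -2 + \frac{1 \cdot 5 \left(-15\right)}{3} = -2 + \frac{5 \left(-15\right)}{3} = -2 + \frac{1}{3} \left(-75\right) = -2 - 25 = -27$)
$h{\left(\sqrt{-19 + 8},27 \right)} + y = \frac{1}{-44 + \sqrt{-19 + 8}} - 27 = \frac{1}{-44 + \sqrt{-11}} - 27 = \frac{1}{-44 + i \sqrt{11}} - 27 = -27 + \frac{1}{-44 + i \sqrt{11}}$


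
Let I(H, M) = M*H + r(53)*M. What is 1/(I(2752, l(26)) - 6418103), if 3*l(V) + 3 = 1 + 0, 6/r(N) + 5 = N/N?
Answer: -3/19259810 ≈ -1.5576e-7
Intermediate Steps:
r(N) = -3/2 (r(N) = 6/(-5 + N/N) = 6/(-5 + 1) = 6/(-4) = 6*(-¼) = -3/2)
l(V) = -⅔ (l(V) = -1 + (1 + 0)/3 = -1 + (⅓)*1 = -1 + ⅓ = -⅔)
I(H, M) = -3*M/2 + H*M (I(H, M) = M*H - 3*M/2 = H*M - 3*M/2 = -3*M/2 + H*M)
1/(I(2752, l(26)) - 6418103) = 1/((½)*(-⅔)*(-3 + 2*2752) - 6418103) = 1/((½)*(-⅔)*(-3 + 5504) - 6418103) = 1/((½)*(-⅔)*5501 - 6418103) = 1/(-5501/3 - 6418103) = 1/(-19259810/3) = -3/19259810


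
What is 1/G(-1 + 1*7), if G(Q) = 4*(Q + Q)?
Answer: 1/48 ≈ 0.020833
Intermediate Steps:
G(Q) = 8*Q (G(Q) = 4*(2*Q) = 8*Q)
1/G(-1 + 1*7) = 1/(8*(-1 + 1*7)) = 1/(8*(-1 + 7)) = 1/(8*6) = 1/48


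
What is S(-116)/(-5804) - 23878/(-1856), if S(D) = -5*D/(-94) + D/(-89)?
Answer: 72468877543/5632526624 ≈ 12.866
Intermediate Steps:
S(D) = 351*D/8366 (S(D) = -5*D*(-1/94) + D*(-1/89) = 5*D/94 - D/89 = 351*D/8366)
S(-116)/(-5804) - 23878/(-1856) = ((351/8366)*(-116))/(-5804) - 23878/(-1856) = -20358/4183*(-1/5804) - 23878*(-1/1856) = 10179/12139066 + 11939/928 = 72468877543/5632526624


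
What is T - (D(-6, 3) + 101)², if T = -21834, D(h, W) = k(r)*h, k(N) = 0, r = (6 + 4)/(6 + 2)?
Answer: -32035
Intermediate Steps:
r = 5/4 (r = 10/8 = 10*(⅛) = 5/4 ≈ 1.2500)
D(h, W) = 0 (D(h, W) = 0*h = 0)
T - (D(-6, 3) + 101)² = -21834 - (0 + 101)² = -21834 - 1*101² = -21834 - 1*10201 = -21834 - 10201 = -32035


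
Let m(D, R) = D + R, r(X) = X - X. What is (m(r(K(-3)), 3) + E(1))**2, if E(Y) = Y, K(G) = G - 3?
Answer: 16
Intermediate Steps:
K(G) = -3 + G
r(X) = 0
(m(r(K(-3)), 3) + E(1))**2 = ((0 + 3) + 1)**2 = (3 + 1)**2 = 4**2 = 16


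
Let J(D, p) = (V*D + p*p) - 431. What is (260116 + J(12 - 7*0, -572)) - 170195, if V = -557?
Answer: 409990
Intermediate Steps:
J(D, p) = -431 + p² - 557*D (J(D, p) = (-557*D + p*p) - 431 = (-557*D + p²) - 431 = (p² - 557*D) - 431 = -431 + p² - 557*D)
(260116 + J(12 - 7*0, -572)) - 170195 = (260116 + (-431 + (-572)² - 557*(12 - 7*0))) - 170195 = (260116 + (-431 + 327184 - 557*(12 + 0))) - 170195 = (260116 + (-431 + 327184 - 557*12)) - 170195 = (260116 + (-431 + 327184 - 6684)) - 170195 = (260116 + 320069) - 170195 = 580185 - 170195 = 409990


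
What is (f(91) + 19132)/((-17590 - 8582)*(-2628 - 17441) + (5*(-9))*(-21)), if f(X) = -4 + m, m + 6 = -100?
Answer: 19022/525246813 ≈ 3.6215e-5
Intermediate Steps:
m = -106 (m = -6 - 100 = -106)
f(X) = -110 (f(X) = -4 - 106 = -110)
(f(91) + 19132)/((-17590 - 8582)*(-2628 - 17441) + (5*(-9))*(-21)) = (-110 + 19132)/((-17590 - 8582)*(-2628 - 17441) + (5*(-9))*(-21)) = 19022/(-26172*(-20069) - 45*(-21)) = 19022/(525245868 + 945) = 19022/525246813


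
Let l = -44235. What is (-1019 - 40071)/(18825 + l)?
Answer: 587/363 ≈ 1.6171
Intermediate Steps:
(-1019 - 40071)/(18825 + l) = (-1019 - 40071)/(18825 - 44235) = -41090/(-25410) = -41090*(-1/25410) = 587/363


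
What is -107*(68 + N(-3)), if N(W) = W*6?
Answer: -5350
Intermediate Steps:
N(W) = 6*W
-107*(68 + N(-3)) = -107*(68 + 6*(-3)) = -107*(68 - 18) = -107*50 = -5350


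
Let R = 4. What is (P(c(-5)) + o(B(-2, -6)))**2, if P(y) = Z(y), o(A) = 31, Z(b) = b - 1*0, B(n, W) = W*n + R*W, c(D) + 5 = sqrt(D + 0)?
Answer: (26 + I*sqrt(5))**2 ≈ 671.0 + 116.28*I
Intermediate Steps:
c(D) = -5 + sqrt(D) (c(D) = -5 + sqrt(D + 0) = -5 + sqrt(D))
B(n, W) = 4*W + W*n (B(n, W) = W*n + 4*W = 4*W + W*n)
Z(b) = b (Z(b) = b + 0 = b)
P(y) = y
(P(c(-5)) + o(B(-2, -6)))**2 = ((-5 + sqrt(-5)) + 31)**2 = ((-5 + I*sqrt(5)) + 31)**2 = (26 + I*sqrt(5))**2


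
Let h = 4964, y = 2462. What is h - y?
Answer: 2502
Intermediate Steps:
h - y = 4964 - 1*2462 = 4964 - 2462 = 2502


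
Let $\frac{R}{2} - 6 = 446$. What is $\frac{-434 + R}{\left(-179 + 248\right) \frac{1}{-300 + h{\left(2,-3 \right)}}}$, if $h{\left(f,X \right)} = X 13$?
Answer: $- \frac{53110}{23} \approx -2309.1$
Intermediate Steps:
$h{\left(f,X \right)} = 13 X$
$R = 904$ ($R = 12 + 2 \cdot 446 = 12 + 892 = 904$)
$\frac{-434 + R}{\left(-179 + 248\right) \frac{1}{-300 + h{\left(2,-3 \right)}}} = \frac{-434 + 904}{\left(-179 + 248\right) \frac{1}{-300 + 13 \left(-3\right)}} = \frac{470}{69 \frac{1}{-300 - 39}} = \frac{470}{69 \frac{1}{-339}} = \frac{470}{69 \left(- \frac{1}{339}\right)} = \frac{470}{- \frac{23}{113}} = 470 \left(- \frac{113}{23}\right) = - \frac{53110}{23}$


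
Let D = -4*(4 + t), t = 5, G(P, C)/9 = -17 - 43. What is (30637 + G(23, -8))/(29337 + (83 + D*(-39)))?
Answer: 30097/30824 ≈ 0.97641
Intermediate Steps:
G(P, C) = -540 (G(P, C) = 9*(-17 - 43) = 9*(-60) = -540)
D = -36 (D = -4*(4 + 5) = -4*9 = -36)
(30637 + G(23, -8))/(29337 + (83 + D*(-39))) = (30637 - 540)/(29337 + (83 - 36*(-39))) = 30097/(29337 + (83 + 1404)) = 30097/(29337 + 1487) = 30097/30824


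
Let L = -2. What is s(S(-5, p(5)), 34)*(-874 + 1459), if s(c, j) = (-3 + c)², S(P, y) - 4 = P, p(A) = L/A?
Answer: 9360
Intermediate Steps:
p(A) = -2/A
S(P, y) = 4 + P
s(S(-5, p(5)), 34)*(-874 + 1459) = (-3 + (4 - 5))²*(-874 + 1459) = (-3 - 1)²*585 = (-4)²*585 = 16*585 = 9360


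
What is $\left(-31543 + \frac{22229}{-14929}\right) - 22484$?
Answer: $- \frac{806591312}{14929} \approx -54029.0$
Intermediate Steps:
$\left(-31543 + \frac{22229}{-14929}\right) - 22484 = \left(-31543 + 22229 \left(- \frac{1}{14929}\right)\right) - 22484 = \left(-31543 - \frac{22229}{14929}\right) - 22484 = - \frac{470927676}{14929} - 22484 = - \frac{806591312}{14929}$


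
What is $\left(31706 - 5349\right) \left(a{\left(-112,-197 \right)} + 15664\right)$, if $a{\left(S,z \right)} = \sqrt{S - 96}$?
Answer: $412856048 + 105428 i \sqrt{13} \approx 4.1286 \cdot 10^{8} + 3.8013 \cdot 10^{5} i$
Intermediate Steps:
$a{\left(S,z \right)} = \sqrt{-96 + S}$
$\left(31706 - 5349\right) \left(a{\left(-112,-197 \right)} + 15664\right) = \left(31706 - 5349\right) \left(\sqrt{-96 - 112} + 15664\right) = 26357 \left(\sqrt{-208} + 15664\right) = 26357 \left(4 i \sqrt{13} + 15664\right) = 26357 \left(15664 + 4 i \sqrt{13}\right) = 412856048 + 105428 i \sqrt{13}$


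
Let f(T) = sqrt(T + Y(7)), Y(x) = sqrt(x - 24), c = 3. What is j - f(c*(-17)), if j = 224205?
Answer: 224205 - sqrt(-51 + I*sqrt(17)) ≈ 2.242e+5 - 7.1472*I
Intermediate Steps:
Y(x) = sqrt(-24 + x)
f(T) = sqrt(T + I*sqrt(17)) (f(T) = sqrt(T + sqrt(-24 + 7)) = sqrt(T + sqrt(-17)) = sqrt(T + I*sqrt(17)))
j - f(c*(-17)) = 224205 - sqrt(3*(-17) + I*sqrt(17)) = 224205 - sqrt(-51 + I*sqrt(17))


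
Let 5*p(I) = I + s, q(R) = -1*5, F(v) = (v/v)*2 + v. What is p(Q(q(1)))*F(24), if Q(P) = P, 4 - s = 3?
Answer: -104/5 ≈ -20.800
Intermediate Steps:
s = 1 (s = 4 - 1*3 = 4 - 3 = 1)
F(v) = 2 + v (F(v) = 1*2 + v = 2 + v)
q(R) = -5
p(I) = 1/5 + I/5 (p(I) = (I + 1)/5 = (1 + I)/5 = 1/5 + I/5)
p(Q(q(1)))*F(24) = (1/5 + (1/5)*(-5))*(2 + 24) = (1/5 - 1)*26 = -4/5*26 = -104/5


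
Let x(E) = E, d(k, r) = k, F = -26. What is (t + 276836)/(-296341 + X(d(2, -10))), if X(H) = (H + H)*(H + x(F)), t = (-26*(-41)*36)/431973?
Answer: -13287301756/14228086689 ≈ -0.93388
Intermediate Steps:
t = 4264/47997 (t = (1066*36)*(1/431973) = 38376*(1/431973) = 4264/47997 ≈ 0.088839)
X(H) = 2*H*(-26 + H) (X(H) = (H + H)*(H - 26) = (2*H)*(-26 + H) = 2*H*(-26 + H))
(t + 276836)/(-296341 + X(d(2, -10))) = (4264/47997 + 276836)/(-296341 + 2*2*(-26 + 2)) = 13287301756/(47997*(-296341 + 2*2*(-24))) = 13287301756/(47997*(-296341 - 96)) = (13287301756/47997)/(-296437) = (13287301756/47997)*(-1/296437) = -13287301756/14228086689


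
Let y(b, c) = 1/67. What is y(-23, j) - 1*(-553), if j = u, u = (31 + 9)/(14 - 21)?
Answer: 37052/67 ≈ 553.01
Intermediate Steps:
u = -40/7 (u = 40/(-7) = 40*(-⅐) = -40/7 ≈ -5.7143)
j = -40/7 ≈ -5.7143
y(b, c) = 1/67
y(-23, j) - 1*(-553) = 1/67 - 1*(-553) = 1/67 + 553 = 37052/67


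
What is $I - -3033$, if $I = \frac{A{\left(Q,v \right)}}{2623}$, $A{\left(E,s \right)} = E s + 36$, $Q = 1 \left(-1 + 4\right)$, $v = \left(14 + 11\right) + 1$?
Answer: $\frac{7955673}{2623} \approx 3033.0$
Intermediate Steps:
$v = 26$ ($v = 25 + 1 = 26$)
$Q = 3$ ($Q = 1 \cdot 3 = 3$)
$A{\left(E,s \right)} = 36 + E s$
$I = \frac{114}{2623}$ ($I = \frac{36 + 3 \cdot 26}{2623} = \left(36 + 78\right) \frac{1}{2623} = 114 \cdot \frac{1}{2623} = \frac{114}{2623} \approx 0.043462$)
$I - -3033 = \frac{114}{2623} - -3033 = \frac{114}{2623} + 3033 = \frac{7955673}{2623}$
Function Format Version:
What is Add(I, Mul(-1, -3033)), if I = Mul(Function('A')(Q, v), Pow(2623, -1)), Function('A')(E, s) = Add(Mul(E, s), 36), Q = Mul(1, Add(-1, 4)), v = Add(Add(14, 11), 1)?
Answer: Rational(7955673, 2623) ≈ 3033.0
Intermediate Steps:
v = 26 (v = Add(25, 1) = 26)
Q = 3 (Q = Mul(1, 3) = 3)
Function('A')(E, s) = Add(36, Mul(E, s))
I = Rational(114, 2623) (I = Mul(Add(36, Mul(3, 26)), Pow(2623, -1)) = Mul(Add(36, 78), Rational(1, 2623)) = Mul(114, Rational(1, 2623)) = Rational(114, 2623) ≈ 0.043462)
Add(I, Mul(-1, -3033)) = Add(Rational(114, 2623), Mul(-1, -3033)) = Add(Rational(114, 2623), 3033) = Rational(7955673, 2623)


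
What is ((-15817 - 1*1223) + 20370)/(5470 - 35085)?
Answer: -666/5923 ≈ -0.11244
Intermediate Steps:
((-15817 - 1*1223) + 20370)/(5470 - 35085) = ((-15817 - 1223) + 20370)/(-29615) = (-17040 + 20370)*(-1/29615) = 3330*(-1/29615) = -666/5923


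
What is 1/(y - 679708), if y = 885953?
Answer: 1/206245 ≈ 4.8486e-6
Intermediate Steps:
1/(y - 679708) = 1/(885953 - 679708) = 1/206245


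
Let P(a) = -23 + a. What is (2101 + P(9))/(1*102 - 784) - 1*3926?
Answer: -2679619/682 ≈ -3929.1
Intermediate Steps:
(2101 + P(9))/(1*102 - 784) - 1*3926 = (2101 + (-23 + 9))/(1*102 - 784) - 1*3926 = (2101 - 14)/(102 - 784) - 3926 = 2087/(-682) - 3926 = 2087*(-1/682) - 3926 = -2087/682 - 3926 = -2679619/682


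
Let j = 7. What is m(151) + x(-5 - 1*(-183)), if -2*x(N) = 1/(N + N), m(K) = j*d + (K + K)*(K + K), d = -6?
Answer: 64907343/712 ≈ 91162.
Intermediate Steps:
m(K) = -42 + 4*K² (m(K) = 7*(-6) + (K + K)*(K + K) = -42 + (2*K)*(2*K) = -42 + 4*K²)
x(N) = -1/(4*N) (x(N) = -1/(2*(N + N)) = -1/(2*N)/2 = -1/(4*N))
m(151) + x(-5 - 1*(-183)) = (-42 + 4*151²) - 1/(4*(-5 - 1*(-183))) = (-42 + 4*22801) - 1/(4*(-5 + 183)) = (-42 + 91204) - ¼/178 = 91162 - ¼*1/178 = 91162 - 1/712 = 64907343/712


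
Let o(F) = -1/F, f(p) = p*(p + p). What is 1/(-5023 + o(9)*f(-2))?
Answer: -9/45215 ≈ -0.00019905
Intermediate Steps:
f(p) = 2*p**2 (f(p) = p*(2*p) = 2*p**2)
1/(-5023 + o(9)*f(-2)) = 1/(-5023 + (-1/9)*(2*(-2)**2)) = 1/(-5023 + (-1*1/9)*(2*4)) = 1/(-5023 - 1/9*8) = 1/(-5023 - 8/9) = 1/(-45215/9) = -9/45215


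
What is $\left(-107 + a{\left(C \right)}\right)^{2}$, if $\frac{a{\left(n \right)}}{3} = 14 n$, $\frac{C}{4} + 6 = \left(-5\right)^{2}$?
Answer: $9517225$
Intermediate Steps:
$C = 76$ ($C = -24 + 4 \left(-5\right)^{2} = -24 + 4 \cdot 25 = -24 + 100 = 76$)
$a{\left(n \right)} = 42 n$ ($a{\left(n \right)} = 3 \cdot 14 n = 42 n$)
$\left(-107 + a{\left(C \right)}\right)^{2} = \left(-107 + 42 \cdot 76\right)^{2} = \left(-107 + 3192\right)^{2} = 3085^{2} = 9517225$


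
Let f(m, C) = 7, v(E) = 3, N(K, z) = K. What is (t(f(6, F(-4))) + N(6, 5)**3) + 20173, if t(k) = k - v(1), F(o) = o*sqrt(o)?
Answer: 20393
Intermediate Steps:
F(o) = o**(3/2)
t(k) = -3 + k (t(k) = k - 1*3 = k - 3 = -3 + k)
(t(f(6, F(-4))) + N(6, 5)**3) + 20173 = ((-3 + 7) + 6**3) + 20173 = (4 + 216) + 20173 = 220 + 20173 = 20393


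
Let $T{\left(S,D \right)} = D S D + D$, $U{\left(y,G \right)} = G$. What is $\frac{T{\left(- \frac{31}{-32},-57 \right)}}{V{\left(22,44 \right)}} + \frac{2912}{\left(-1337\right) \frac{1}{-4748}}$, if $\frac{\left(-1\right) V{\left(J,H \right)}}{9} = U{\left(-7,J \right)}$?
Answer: $\frac{4165258501}{403392} \approx 10326.0$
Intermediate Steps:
$T{\left(S,D \right)} = D + S D^{2}$ ($T{\left(S,D \right)} = S D^{2} + D = D + S D^{2}$)
$V{\left(J,H \right)} = - 9 J$
$\frac{T{\left(- \frac{31}{-32},-57 \right)}}{V{\left(22,44 \right)}} + \frac{2912}{\left(-1337\right) \frac{1}{-4748}} = \frac{\left(-57\right) \left(1 - 57 \left(- \frac{31}{-32}\right)\right)}{\left(-9\right) 22} + \frac{2912}{\left(-1337\right) \frac{1}{-4748}} = \frac{\left(-57\right) \left(1 - 57 \left(\left(-31\right) \left(- \frac{1}{32}\right)\right)\right)}{-198} + \frac{2912}{\left(-1337\right) \left(- \frac{1}{4748}\right)} = - 57 \left(1 - \frac{1767}{32}\right) \left(- \frac{1}{198}\right) + \frac{2912}{\frac{1337}{4748}} = - 57 \left(1 - \frac{1767}{32}\right) \left(- \frac{1}{198}\right) + 2912 \cdot \frac{4748}{1337} = \left(-57\right) \left(- \frac{1735}{32}\right) \left(- \frac{1}{198}\right) + \frac{1975168}{191} = \frac{98895}{32} \left(- \frac{1}{198}\right) + \frac{1975168}{191} = - \frac{32965}{2112} + \frac{1975168}{191} = \frac{4165258501}{403392}$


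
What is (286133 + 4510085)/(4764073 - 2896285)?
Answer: 2398109/933894 ≈ 2.5679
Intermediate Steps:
(286133 + 4510085)/(4764073 - 2896285) = 4796218/1867788 = 4796218*(1/1867788) = 2398109/933894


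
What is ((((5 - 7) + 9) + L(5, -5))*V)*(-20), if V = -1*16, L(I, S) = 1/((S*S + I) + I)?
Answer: 15744/7 ≈ 2249.1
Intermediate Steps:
L(I, S) = 1/(S² + 2*I) (L(I, S) = 1/((S² + I) + I) = 1/((I + S²) + I) = 1/(S² + 2*I))
V = -16
((((5 - 7) + 9) + L(5, -5))*V)*(-20) = ((((5 - 7) + 9) + 1/((-5)² + 2*5))*(-16))*(-20) = (((-2 + 9) + 1/(25 + 10))*(-16))*(-20) = ((7 + 1/35)*(-16))*(-20) = ((246/35)*(-16))*(-20) = -3936/35*(-20) = 15744/7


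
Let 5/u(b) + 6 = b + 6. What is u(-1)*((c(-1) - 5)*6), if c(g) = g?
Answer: 180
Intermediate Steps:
u(b) = 5/b (u(b) = 5/(-6 + (b + 6)) = 5/(-6 + (6 + b)) = 5/b)
u(-1)*((c(-1) - 5)*6) = (5/(-1))*((-1 - 5)*6) = (5*(-1))*(-6*6) = -5*(-36) = 180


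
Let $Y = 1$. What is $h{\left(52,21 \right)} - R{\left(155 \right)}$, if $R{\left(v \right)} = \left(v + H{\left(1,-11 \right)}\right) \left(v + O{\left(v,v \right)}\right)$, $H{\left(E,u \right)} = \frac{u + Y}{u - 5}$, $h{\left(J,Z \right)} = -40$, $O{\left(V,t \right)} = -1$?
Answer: $- \frac{96025}{4} \approx -24006.0$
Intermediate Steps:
$H{\left(E,u \right)} = \frac{1 + u}{-5 + u}$ ($H{\left(E,u \right)} = \frac{u + 1}{u - 5} = \frac{1 + u}{-5 + u}$)
$R{\left(v \right)} = \left(-1 + v\right) \left(\frac{5}{8} + v\right)$ ($R{\left(v \right)} = \left(v + \frac{1 - 11}{-5 - 11}\right) \left(v - 1\right) = \left(v + \frac{1}{-16} \left(-10\right)\right) \left(-1 + v\right) = \left(v - - \frac{5}{8}\right) \left(-1 + v\right) = \left(v + \frac{5}{8}\right) \left(-1 + v\right) = \left(\frac{5}{8} + v\right) \left(-1 + v\right) = \left(-1 + v\right) \left(\frac{5}{8} + v\right)$)
$h{\left(52,21 \right)} - R{\left(155 \right)} = -40 - \left(- \frac{5}{8} + 155^{2} - \frac{465}{8}\right) = -40 - \left(- \frac{5}{8} + 24025 - \frac{465}{8}\right) = -40 - \frac{95865}{4} = - \frac{96025}{4}$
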